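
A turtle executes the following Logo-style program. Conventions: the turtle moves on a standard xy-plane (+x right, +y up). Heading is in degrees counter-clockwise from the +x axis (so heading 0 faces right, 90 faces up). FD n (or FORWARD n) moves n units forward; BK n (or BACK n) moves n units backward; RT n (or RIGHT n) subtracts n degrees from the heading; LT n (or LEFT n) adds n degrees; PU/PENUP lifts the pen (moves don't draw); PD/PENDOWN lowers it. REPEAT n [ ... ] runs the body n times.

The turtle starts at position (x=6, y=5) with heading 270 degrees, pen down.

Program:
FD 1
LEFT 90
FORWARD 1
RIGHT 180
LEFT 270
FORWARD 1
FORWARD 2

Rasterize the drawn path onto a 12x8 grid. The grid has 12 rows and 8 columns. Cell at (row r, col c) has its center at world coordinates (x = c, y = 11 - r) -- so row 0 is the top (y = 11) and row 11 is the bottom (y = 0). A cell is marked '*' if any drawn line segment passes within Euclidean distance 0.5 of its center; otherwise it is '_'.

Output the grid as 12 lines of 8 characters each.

Answer: ________
________
________
________
_______*
_______*
______**
______**
________
________
________
________

Derivation:
Segment 0: (6,5) -> (6,4)
Segment 1: (6,4) -> (7,4)
Segment 2: (7,4) -> (7,5)
Segment 3: (7,5) -> (7,7)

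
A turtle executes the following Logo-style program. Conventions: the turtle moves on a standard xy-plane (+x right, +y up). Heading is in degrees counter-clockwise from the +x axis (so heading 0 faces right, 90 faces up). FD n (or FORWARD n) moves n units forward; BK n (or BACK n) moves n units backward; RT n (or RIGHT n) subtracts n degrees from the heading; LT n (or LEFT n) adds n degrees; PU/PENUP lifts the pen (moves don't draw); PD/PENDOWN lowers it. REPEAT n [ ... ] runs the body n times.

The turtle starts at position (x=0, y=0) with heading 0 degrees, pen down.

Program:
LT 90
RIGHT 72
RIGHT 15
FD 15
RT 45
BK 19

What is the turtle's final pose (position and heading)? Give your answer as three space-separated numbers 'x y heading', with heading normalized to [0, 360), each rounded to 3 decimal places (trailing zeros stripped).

Answer: 0.86 13.499 318

Derivation:
Executing turtle program step by step:
Start: pos=(0,0), heading=0, pen down
LT 90: heading 0 -> 90
RT 72: heading 90 -> 18
RT 15: heading 18 -> 3
FD 15: (0,0) -> (14.979,0.785) [heading=3, draw]
RT 45: heading 3 -> 318
BK 19: (14.979,0.785) -> (0.86,13.499) [heading=318, draw]
Final: pos=(0.86,13.499), heading=318, 2 segment(s) drawn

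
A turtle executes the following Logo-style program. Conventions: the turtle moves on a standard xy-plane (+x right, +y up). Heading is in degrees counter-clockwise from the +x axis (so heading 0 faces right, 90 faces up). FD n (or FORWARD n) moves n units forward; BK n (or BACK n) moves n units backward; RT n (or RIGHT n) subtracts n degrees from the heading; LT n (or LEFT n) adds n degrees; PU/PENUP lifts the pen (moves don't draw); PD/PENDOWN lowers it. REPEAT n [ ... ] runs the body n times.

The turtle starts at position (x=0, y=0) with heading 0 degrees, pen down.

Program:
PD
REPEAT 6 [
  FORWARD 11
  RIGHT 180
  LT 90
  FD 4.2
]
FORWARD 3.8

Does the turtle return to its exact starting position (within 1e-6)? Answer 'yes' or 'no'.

Answer: no

Derivation:
Executing turtle program step by step:
Start: pos=(0,0), heading=0, pen down
PD: pen down
REPEAT 6 [
  -- iteration 1/6 --
  FD 11: (0,0) -> (11,0) [heading=0, draw]
  RT 180: heading 0 -> 180
  LT 90: heading 180 -> 270
  FD 4.2: (11,0) -> (11,-4.2) [heading=270, draw]
  -- iteration 2/6 --
  FD 11: (11,-4.2) -> (11,-15.2) [heading=270, draw]
  RT 180: heading 270 -> 90
  LT 90: heading 90 -> 180
  FD 4.2: (11,-15.2) -> (6.8,-15.2) [heading=180, draw]
  -- iteration 3/6 --
  FD 11: (6.8,-15.2) -> (-4.2,-15.2) [heading=180, draw]
  RT 180: heading 180 -> 0
  LT 90: heading 0 -> 90
  FD 4.2: (-4.2,-15.2) -> (-4.2,-11) [heading=90, draw]
  -- iteration 4/6 --
  FD 11: (-4.2,-11) -> (-4.2,0) [heading=90, draw]
  RT 180: heading 90 -> 270
  LT 90: heading 270 -> 0
  FD 4.2: (-4.2,0) -> (0,0) [heading=0, draw]
  -- iteration 5/6 --
  FD 11: (0,0) -> (11,0) [heading=0, draw]
  RT 180: heading 0 -> 180
  LT 90: heading 180 -> 270
  FD 4.2: (11,0) -> (11,-4.2) [heading=270, draw]
  -- iteration 6/6 --
  FD 11: (11,-4.2) -> (11,-15.2) [heading=270, draw]
  RT 180: heading 270 -> 90
  LT 90: heading 90 -> 180
  FD 4.2: (11,-15.2) -> (6.8,-15.2) [heading=180, draw]
]
FD 3.8: (6.8,-15.2) -> (3,-15.2) [heading=180, draw]
Final: pos=(3,-15.2), heading=180, 13 segment(s) drawn

Start position: (0, 0)
Final position: (3, -15.2)
Distance = 15.493; >= 1e-6 -> NOT closed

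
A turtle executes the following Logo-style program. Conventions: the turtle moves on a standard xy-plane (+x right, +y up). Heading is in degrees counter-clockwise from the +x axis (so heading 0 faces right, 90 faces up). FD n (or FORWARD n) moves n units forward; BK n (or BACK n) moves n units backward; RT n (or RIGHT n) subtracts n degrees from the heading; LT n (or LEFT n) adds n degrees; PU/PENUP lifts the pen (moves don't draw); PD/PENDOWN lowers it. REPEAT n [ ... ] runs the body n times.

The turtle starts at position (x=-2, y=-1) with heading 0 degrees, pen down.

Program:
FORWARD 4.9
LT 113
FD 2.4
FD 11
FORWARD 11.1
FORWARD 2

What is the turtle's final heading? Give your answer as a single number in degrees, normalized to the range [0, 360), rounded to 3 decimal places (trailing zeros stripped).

Executing turtle program step by step:
Start: pos=(-2,-1), heading=0, pen down
FD 4.9: (-2,-1) -> (2.9,-1) [heading=0, draw]
LT 113: heading 0 -> 113
FD 2.4: (2.9,-1) -> (1.962,1.209) [heading=113, draw]
FD 11: (1.962,1.209) -> (-2.336,11.335) [heading=113, draw]
FD 11.1: (-2.336,11.335) -> (-6.673,21.552) [heading=113, draw]
FD 2: (-6.673,21.552) -> (-7.454,23.393) [heading=113, draw]
Final: pos=(-7.454,23.393), heading=113, 5 segment(s) drawn

Answer: 113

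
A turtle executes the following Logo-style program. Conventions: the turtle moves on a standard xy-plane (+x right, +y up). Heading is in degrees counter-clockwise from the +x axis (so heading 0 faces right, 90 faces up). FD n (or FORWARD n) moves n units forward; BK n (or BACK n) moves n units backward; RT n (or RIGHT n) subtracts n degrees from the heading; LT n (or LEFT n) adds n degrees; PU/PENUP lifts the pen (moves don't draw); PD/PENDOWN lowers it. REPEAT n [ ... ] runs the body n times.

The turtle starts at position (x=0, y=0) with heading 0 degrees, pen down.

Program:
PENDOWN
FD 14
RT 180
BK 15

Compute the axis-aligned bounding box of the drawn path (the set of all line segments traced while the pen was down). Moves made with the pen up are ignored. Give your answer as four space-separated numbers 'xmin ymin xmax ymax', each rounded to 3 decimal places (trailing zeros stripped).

Answer: 0 0 29 0

Derivation:
Executing turtle program step by step:
Start: pos=(0,0), heading=0, pen down
PD: pen down
FD 14: (0,0) -> (14,0) [heading=0, draw]
RT 180: heading 0 -> 180
BK 15: (14,0) -> (29,0) [heading=180, draw]
Final: pos=(29,0), heading=180, 2 segment(s) drawn

Segment endpoints: x in {0, 14, 29}, y in {0, 0}
xmin=0, ymin=0, xmax=29, ymax=0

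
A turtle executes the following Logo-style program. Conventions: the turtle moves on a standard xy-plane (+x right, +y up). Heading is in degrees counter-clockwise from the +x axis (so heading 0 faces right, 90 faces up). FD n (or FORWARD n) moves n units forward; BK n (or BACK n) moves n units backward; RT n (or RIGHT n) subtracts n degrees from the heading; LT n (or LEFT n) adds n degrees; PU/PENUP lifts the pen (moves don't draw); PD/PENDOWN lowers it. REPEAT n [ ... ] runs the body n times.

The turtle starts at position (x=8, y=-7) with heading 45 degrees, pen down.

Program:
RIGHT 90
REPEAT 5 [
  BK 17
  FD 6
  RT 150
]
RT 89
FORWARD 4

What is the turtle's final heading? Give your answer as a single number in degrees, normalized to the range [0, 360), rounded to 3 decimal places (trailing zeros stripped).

Executing turtle program step by step:
Start: pos=(8,-7), heading=45, pen down
RT 90: heading 45 -> 315
REPEAT 5 [
  -- iteration 1/5 --
  BK 17: (8,-7) -> (-4.021,5.021) [heading=315, draw]
  FD 6: (-4.021,5.021) -> (0.222,0.778) [heading=315, draw]
  RT 150: heading 315 -> 165
  -- iteration 2/5 --
  BK 17: (0.222,0.778) -> (16.643,-3.622) [heading=165, draw]
  FD 6: (16.643,-3.622) -> (10.847,-2.069) [heading=165, draw]
  RT 150: heading 165 -> 15
  -- iteration 3/5 --
  BK 17: (10.847,-2.069) -> (-5.574,-6.469) [heading=15, draw]
  FD 6: (-5.574,-6.469) -> (0.222,-4.916) [heading=15, draw]
  RT 150: heading 15 -> 225
  -- iteration 4/5 --
  BK 17: (0.222,-4.916) -> (12.243,7.105) [heading=225, draw]
  FD 6: (12.243,7.105) -> (8,2.862) [heading=225, draw]
  RT 150: heading 225 -> 75
  -- iteration 5/5 --
  BK 17: (8,2.862) -> (3.6,-13.558) [heading=75, draw]
  FD 6: (3.6,-13.558) -> (5.153,-7.763) [heading=75, draw]
  RT 150: heading 75 -> 285
]
RT 89: heading 285 -> 196
FD 4: (5.153,-7.763) -> (1.308,-8.865) [heading=196, draw]
Final: pos=(1.308,-8.865), heading=196, 11 segment(s) drawn

Answer: 196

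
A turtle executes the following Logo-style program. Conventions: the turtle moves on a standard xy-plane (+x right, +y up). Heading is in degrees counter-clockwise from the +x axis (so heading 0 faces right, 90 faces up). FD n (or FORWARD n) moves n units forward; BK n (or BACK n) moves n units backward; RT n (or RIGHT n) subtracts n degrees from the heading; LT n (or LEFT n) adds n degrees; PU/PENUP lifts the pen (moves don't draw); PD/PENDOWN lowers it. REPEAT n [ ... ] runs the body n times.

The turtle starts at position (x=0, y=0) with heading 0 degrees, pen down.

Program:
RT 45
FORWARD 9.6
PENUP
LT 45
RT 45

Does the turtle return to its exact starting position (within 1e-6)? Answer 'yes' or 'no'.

Answer: no

Derivation:
Executing turtle program step by step:
Start: pos=(0,0), heading=0, pen down
RT 45: heading 0 -> 315
FD 9.6: (0,0) -> (6.788,-6.788) [heading=315, draw]
PU: pen up
LT 45: heading 315 -> 0
RT 45: heading 0 -> 315
Final: pos=(6.788,-6.788), heading=315, 1 segment(s) drawn

Start position: (0, 0)
Final position: (6.788, -6.788)
Distance = 9.6; >= 1e-6 -> NOT closed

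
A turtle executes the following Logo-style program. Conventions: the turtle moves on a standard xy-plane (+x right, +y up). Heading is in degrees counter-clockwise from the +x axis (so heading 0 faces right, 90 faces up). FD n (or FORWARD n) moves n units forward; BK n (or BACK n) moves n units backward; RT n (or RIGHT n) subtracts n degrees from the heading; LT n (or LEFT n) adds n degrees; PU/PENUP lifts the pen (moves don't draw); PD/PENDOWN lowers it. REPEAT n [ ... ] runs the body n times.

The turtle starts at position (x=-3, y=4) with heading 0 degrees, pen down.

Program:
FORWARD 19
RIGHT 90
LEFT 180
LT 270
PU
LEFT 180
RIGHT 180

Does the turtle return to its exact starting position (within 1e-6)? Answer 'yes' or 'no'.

Executing turtle program step by step:
Start: pos=(-3,4), heading=0, pen down
FD 19: (-3,4) -> (16,4) [heading=0, draw]
RT 90: heading 0 -> 270
LT 180: heading 270 -> 90
LT 270: heading 90 -> 0
PU: pen up
LT 180: heading 0 -> 180
RT 180: heading 180 -> 0
Final: pos=(16,4), heading=0, 1 segment(s) drawn

Start position: (-3, 4)
Final position: (16, 4)
Distance = 19; >= 1e-6 -> NOT closed

Answer: no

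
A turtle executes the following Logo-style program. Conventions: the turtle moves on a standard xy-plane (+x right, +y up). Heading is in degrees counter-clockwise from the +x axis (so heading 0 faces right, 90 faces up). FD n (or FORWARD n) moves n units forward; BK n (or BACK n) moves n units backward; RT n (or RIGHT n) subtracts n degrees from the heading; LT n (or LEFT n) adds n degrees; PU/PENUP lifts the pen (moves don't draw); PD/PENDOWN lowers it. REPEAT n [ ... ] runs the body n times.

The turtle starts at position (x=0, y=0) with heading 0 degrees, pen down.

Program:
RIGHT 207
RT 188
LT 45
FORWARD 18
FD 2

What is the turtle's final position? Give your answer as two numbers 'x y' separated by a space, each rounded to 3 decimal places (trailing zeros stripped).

Executing turtle program step by step:
Start: pos=(0,0), heading=0, pen down
RT 207: heading 0 -> 153
RT 188: heading 153 -> 325
LT 45: heading 325 -> 10
FD 18: (0,0) -> (17.727,3.126) [heading=10, draw]
FD 2: (17.727,3.126) -> (19.696,3.473) [heading=10, draw]
Final: pos=(19.696,3.473), heading=10, 2 segment(s) drawn

Answer: 19.696 3.473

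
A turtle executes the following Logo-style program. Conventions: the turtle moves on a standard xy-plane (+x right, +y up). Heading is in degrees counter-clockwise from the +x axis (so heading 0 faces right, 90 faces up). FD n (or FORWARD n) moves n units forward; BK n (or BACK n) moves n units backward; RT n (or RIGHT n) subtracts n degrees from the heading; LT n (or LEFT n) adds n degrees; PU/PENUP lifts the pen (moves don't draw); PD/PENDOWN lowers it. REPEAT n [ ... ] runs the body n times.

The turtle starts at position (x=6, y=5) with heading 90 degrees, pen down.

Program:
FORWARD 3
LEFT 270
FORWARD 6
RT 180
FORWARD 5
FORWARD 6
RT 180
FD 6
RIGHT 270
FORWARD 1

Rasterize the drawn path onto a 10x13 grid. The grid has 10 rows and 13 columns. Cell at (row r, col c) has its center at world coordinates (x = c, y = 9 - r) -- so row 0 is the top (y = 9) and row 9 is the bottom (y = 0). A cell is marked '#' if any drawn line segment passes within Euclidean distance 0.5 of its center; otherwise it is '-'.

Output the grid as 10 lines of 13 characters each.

Segment 0: (6,5) -> (6,8)
Segment 1: (6,8) -> (12,8)
Segment 2: (12,8) -> (7,8)
Segment 3: (7,8) -> (1,8)
Segment 4: (1,8) -> (7,8)
Segment 5: (7,8) -> (7,9)

Answer: -------#-----
-############
------#------
------#------
------#------
-------------
-------------
-------------
-------------
-------------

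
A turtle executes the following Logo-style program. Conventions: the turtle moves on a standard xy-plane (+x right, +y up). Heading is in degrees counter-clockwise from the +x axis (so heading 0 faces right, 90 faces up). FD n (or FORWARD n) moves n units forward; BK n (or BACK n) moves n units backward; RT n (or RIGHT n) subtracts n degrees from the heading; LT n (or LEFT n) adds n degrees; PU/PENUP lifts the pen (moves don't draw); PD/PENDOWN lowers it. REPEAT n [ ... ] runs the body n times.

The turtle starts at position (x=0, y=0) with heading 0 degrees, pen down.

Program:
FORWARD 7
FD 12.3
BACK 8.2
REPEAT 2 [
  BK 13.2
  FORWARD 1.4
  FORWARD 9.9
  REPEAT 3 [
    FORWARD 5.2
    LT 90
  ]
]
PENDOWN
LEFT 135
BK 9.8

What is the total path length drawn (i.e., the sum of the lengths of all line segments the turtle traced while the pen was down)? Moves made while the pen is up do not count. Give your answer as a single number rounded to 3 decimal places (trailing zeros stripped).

Answer: 117.5

Derivation:
Executing turtle program step by step:
Start: pos=(0,0), heading=0, pen down
FD 7: (0,0) -> (7,0) [heading=0, draw]
FD 12.3: (7,0) -> (19.3,0) [heading=0, draw]
BK 8.2: (19.3,0) -> (11.1,0) [heading=0, draw]
REPEAT 2 [
  -- iteration 1/2 --
  BK 13.2: (11.1,0) -> (-2.1,0) [heading=0, draw]
  FD 1.4: (-2.1,0) -> (-0.7,0) [heading=0, draw]
  FD 9.9: (-0.7,0) -> (9.2,0) [heading=0, draw]
  REPEAT 3 [
    -- iteration 1/3 --
    FD 5.2: (9.2,0) -> (14.4,0) [heading=0, draw]
    LT 90: heading 0 -> 90
    -- iteration 2/3 --
    FD 5.2: (14.4,0) -> (14.4,5.2) [heading=90, draw]
    LT 90: heading 90 -> 180
    -- iteration 3/3 --
    FD 5.2: (14.4,5.2) -> (9.2,5.2) [heading=180, draw]
    LT 90: heading 180 -> 270
  ]
  -- iteration 2/2 --
  BK 13.2: (9.2,5.2) -> (9.2,18.4) [heading=270, draw]
  FD 1.4: (9.2,18.4) -> (9.2,17) [heading=270, draw]
  FD 9.9: (9.2,17) -> (9.2,7.1) [heading=270, draw]
  REPEAT 3 [
    -- iteration 1/3 --
    FD 5.2: (9.2,7.1) -> (9.2,1.9) [heading=270, draw]
    LT 90: heading 270 -> 0
    -- iteration 2/3 --
    FD 5.2: (9.2,1.9) -> (14.4,1.9) [heading=0, draw]
    LT 90: heading 0 -> 90
    -- iteration 3/3 --
    FD 5.2: (14.4,1.9) -> (14.4,7.1) [heading=90, draw]
    LT 90: heading 90 -> 180
  ]
]
PD: pen down
LT 135: heading 180 -> 315
BK 9.8: (14.4,7.1) -> (7.47,14.03) [heading=315, draw]
Final: pos=(7.47,14.03), heading=315, 16 segment(s) drawn

Segment lengths:
  seg 1: (0,0) -> (7,0), length = 7
  seg 2: (7,0) -> (19.3,0), length = 12.3
  seg 3: (19.3,0) -> (11.1,0), length = 8.2
  seg 4: (11.1,0) -> (-2.1,0), length = 13.2
  seg 5: (-2.1,0) -> (-0.7,0), length = 1.4
  seg 6: (-0.7,0) -> (9.2,0), length = 9.9
  seg 7: (9.2,0) -> (14.4,0), length = 5.2
  seg 8: (14.4,0) -> (14.4,5.2), length = 5.2
  seg 9: (14.4,5.2) -> (9.2,5.2), length = 5.2
  seg 10: (9.2,5.2) -> (9.2,18.4), length = 13.2
  seg 11: (9.2,18.4) -> (9.2,17), length = 1.4
  seg 12: (9.2,17) -> (9.2,7.1), length = 9.9
  seg 13: (9.2,7.1) -> (9.2,1.9), length = 5.2
  seg 14: (9.2,1.9) -> (14.4,1.9), length = 5.2
  seg 15: (14.4,1.9) -> (14.4,7.1), length = 5.2
  seg 16: (14.4,7.1) -> (7.47,14.03), length = 9.8
Total = 117.5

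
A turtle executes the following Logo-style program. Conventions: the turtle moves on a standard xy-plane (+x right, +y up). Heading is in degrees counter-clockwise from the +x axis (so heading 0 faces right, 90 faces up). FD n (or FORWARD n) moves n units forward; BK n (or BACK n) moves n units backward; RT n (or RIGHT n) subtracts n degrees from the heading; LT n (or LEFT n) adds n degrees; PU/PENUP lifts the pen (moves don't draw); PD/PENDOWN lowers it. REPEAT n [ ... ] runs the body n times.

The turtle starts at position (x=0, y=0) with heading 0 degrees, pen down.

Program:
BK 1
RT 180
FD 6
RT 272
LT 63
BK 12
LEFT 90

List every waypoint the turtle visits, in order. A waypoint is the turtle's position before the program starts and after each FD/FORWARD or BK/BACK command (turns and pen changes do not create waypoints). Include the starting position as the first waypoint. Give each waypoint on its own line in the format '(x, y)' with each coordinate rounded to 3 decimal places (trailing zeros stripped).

Executing turtle program step by step:
Start: pos=(0,0), heading=0, pen down
BK 1: (0,0) -> (-1,0) [heading=0, draw]
RT 180: heading 0 -> 180
FD 6: (-1,0) -> (-7,0) [heading=180, draw]
RT 272: heading 180 -> 268
LT 63: heading 268 -> 331
BK 12: (-7,0) -> (-17.495,5.818) [heading=331, draw]
LT 90: heading 331 -> 61
Final: pos=(-17.495,5.818), heading=61, 3 segment(s) drawn
Waypoints (4 total):
(0, 0)
(-1, 0)
(-7, 0)
(-17.495, 5.818)

Answer: (0, 0)
(-1, 0)
(-7, 0)
(-17.495, 5.818)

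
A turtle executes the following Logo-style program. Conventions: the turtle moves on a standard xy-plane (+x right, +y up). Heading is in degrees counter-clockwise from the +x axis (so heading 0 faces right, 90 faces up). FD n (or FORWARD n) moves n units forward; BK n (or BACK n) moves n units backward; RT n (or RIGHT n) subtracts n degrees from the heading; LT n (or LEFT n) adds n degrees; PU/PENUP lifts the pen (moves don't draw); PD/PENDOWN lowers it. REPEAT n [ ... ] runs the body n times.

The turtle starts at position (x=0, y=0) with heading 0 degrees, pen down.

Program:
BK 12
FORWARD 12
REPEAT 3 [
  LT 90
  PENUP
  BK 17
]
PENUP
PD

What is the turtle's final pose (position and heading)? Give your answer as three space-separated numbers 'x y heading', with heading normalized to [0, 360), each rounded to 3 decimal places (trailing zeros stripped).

Executing turtle program step by step:
Start: pos=(0,0), heading=0, pen down
BK 12: (0,0) -> (-12,0) [heading=0, draw]
FD 12: (-12,0) -> (0,0) [heading=0, draw]
REPEAT 3 [
  -- iteration 1/3 --
  LT 90: heading 0 -> 90
  PU: pen up
  BK 17: (0,0) -> (0,-17) [heading=90, move]
  -- iteration 2/3 --
  LT 90: heading 90 -> 180
  PU: pen up
  BK 17: (0,-17) -> (17,-17) [heading=180, move]
  -- iteration 3/3 --
  LT 90: heading 180 -> 270
  PU: pen up
  BK 17: (17,-17) -> (17,0) [heading=270, move]
]
PU: pen up
PD: pen down
Final: pos=(17,0), heading=270, 2 segment(s) drawn

Answer: 17 0 270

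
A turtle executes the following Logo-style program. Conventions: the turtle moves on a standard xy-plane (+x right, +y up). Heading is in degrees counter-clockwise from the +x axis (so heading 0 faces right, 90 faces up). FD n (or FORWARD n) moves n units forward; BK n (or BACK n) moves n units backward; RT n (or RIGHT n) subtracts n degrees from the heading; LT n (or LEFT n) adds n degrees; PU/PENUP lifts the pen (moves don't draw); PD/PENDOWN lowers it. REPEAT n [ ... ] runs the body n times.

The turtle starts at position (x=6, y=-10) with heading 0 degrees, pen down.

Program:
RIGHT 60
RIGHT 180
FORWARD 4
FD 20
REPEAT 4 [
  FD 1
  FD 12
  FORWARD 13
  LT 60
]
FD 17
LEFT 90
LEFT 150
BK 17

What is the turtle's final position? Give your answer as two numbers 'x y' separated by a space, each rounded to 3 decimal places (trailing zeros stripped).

Executing turtle program step by step:
Start: pos=(6,-10), heading=0, pen down
RT 60: heading 0 -> 300
RT 180: heading 300 -> 120
FD 4: (6,-10) -> (4,-6.536) [heading=120, draw]
FD 20: (4,-6.536) -> (-6,10.785) [heading=120, draw]
REPEAT 4 [
  -- iteration 1/4 --
  FD 1: (-6,10.785) -> (-6.5,11.651) [heading=120, draw]
  FD 12: (-6.5,11.651) -> (-12.5,22.043) [heading=120, draw]
  FD 13: (-12.5,22.043) -> (-19,33.301) [heading=120, draw]
  LT 60: heading 120 -> 180
  -- iteration 2/4 --
  FD 1: (-19,33.301) -> (-20,33.301) [heading=180, draw]
  FD 12: (-20,33.301) -> (-32,33.301) [heading=180, draw]
  FD 13: (-32,33.301) -> (-45,33.301) [heading=180, draw]
  LT 60: heading 180 -> 240
  -- iteration 3/4 --
  FD 1: (-45,33.301) -> (-45.5,32.435) [heading=240, draw]
  FD 12: (-45.5,32.435) -> (-51.5,22.043) [heading=240, draw]
  FD 13: (-51.5,22.043) -> (-58,10.785) [heading=240, draw]
  LT 60: heading 240 -> 300
  -- iteration 4/4 --
  FD 1: (-58,10.785) -> (-57.5,9.919) [heading=300, draw]
  FD 12: (-57.5,9.919) -> (-51.5,-0.474) [heading=300, draw]
  FD 13: (-51.5,-0.474) -> (-45,-11.732) [heading=300, draw]
  LT 60: heading 300 -> 0
]
FD 17: (-45,-11.732) -> (-28,-11.732) [heading=0, draw]
LT 90: heading 0 -> 90
LT 150: heading 90 -> 240
BK 17: (-28,-11.732) -> (-19.5,2.99) [heading=240, draw]
Final: pos=(-19.5,2.99), heading=240, 16 segment(s) drawn

Answer: -19.5 2.99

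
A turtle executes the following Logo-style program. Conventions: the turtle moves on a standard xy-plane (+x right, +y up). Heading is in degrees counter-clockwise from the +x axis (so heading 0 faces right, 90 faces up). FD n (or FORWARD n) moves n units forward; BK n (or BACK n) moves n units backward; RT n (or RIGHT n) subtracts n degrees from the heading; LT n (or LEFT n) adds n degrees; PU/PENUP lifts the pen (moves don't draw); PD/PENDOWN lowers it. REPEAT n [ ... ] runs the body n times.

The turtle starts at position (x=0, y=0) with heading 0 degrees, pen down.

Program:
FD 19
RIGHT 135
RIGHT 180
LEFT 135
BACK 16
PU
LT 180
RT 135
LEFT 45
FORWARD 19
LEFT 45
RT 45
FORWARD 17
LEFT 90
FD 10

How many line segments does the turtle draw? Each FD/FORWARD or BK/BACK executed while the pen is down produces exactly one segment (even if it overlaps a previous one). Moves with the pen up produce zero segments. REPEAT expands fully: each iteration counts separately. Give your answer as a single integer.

Answer: 2

Derivation:
Executing turtle program step by step:
Start: pos=(0,0), heading=0, pen down
FD 19: (0,0) -> (19,0) [heading=0, draw]
RT 135: heading 0 -> 225
RT 180: heading 225 -> 45
LT 135: heading 45 -> 180
BK 16: (19,0) -> (35,0) [heading=180, draw]
PU: pen up
LT 180: heading 180 -> 0
RT 135: heading 0 -> 225
LT 45: heading 225 -> 270
FD 19: (35,0) -> (35,-19) [heading=270, move]
LT 45: heading 270 -> 315
RT 45: heading 315 -> 270
FD 17: (35,-19) -> (35,-36) [heading=270, move]
LT 90: heading 270 -> 0
FD 10: (35,-36) -> (45,-36) [heading=0, move]
Final: pos=(45,-36), heading=0, 2 segment(s) drawn
Segments drawn: 2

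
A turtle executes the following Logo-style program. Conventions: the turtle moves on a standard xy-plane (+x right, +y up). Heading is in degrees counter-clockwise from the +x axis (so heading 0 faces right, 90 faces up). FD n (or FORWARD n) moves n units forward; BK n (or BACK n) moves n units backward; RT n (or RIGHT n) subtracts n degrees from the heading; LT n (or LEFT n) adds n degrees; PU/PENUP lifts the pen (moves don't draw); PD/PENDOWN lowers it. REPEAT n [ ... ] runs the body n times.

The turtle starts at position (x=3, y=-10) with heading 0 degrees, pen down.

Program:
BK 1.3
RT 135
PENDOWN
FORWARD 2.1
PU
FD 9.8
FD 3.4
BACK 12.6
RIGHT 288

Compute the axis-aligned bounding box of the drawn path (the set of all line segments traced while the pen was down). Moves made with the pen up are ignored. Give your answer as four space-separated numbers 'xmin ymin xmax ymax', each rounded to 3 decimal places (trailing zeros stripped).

Answer: 0.215 -11.485 3 -10

Derivation:
Executing turtle program step by step:
Start: pos=(3,-10), heading=0, pen down
BK 1.3: (3,-10) -> (1.7,-10) [heading=0, draw]
RT 135: heading 0 -> 225
PD: pen down
FD 2.1: (1.7,-10) -> (0.215,-11.485) [heading=225, draw]
PU: pen up
FD 9.8: (0.215,-11.485) -> (-6.715,-18.415) [heading=225, move]
FD 3.4: (-6.715,-18.415) -> (-9.119,-20.819) [heading=225, move]
BK 12.6: (-9.119,-20.819) -> (-0.209,-11.909) [heading=225, move]
RT 288: heading 225 -> 297
Final: pos=(-0.209,-11.909), heading=297, 2 segment(s) drawn

Segment endpoints: x in {0.215, 1.7, 3}, y in {-11.485, -10}
xmin=0.215, ymin=-11.485, xmax=3, ymax=-10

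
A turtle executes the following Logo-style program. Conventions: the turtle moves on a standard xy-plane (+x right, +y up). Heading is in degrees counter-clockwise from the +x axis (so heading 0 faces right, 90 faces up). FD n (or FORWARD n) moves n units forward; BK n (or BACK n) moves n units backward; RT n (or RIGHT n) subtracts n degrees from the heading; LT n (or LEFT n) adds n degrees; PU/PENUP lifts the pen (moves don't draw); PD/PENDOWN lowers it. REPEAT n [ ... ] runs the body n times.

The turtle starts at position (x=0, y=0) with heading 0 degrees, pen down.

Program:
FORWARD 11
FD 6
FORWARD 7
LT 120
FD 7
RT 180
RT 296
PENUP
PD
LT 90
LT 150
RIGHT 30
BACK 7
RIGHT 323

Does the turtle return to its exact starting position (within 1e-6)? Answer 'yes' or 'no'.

Answer: no

Derivation:
Executing turtle program step by step:
Start: pos=(0,0), heading=0, pen down
FD 11: (0,0) -> (11,0) [heading=0, draw]
FD 6: (11,0) -> (17,0) [heading=0, draw]
FD 7: (17,0) -> (24,0) [heading=0, draw]
LT 120: heading 0 -> 120
FD 7: (24,0) -> (20.5,6.062) [heading=120, draw]
RT 180: heading 120 -> 300
RT 296: heading 300 -> 4
PU: pen up
PD: pen down
LT 90: heading 4 -> 94
LT 150: heading 94 -> 244
RT 30: heading 244 -> 214
BK 7: (20.5,6.062) -> (26.303,9.977) [heading=214, draw]
RT 323: heading 214 -> 251
Final: pos=(26.303,9.977), heading=251, 5 segment(s) drawn

Start position: (0, 0)
Final position: (26.303, 9.977)
Distance = 28.132; >= 1e-6 -> NOT closed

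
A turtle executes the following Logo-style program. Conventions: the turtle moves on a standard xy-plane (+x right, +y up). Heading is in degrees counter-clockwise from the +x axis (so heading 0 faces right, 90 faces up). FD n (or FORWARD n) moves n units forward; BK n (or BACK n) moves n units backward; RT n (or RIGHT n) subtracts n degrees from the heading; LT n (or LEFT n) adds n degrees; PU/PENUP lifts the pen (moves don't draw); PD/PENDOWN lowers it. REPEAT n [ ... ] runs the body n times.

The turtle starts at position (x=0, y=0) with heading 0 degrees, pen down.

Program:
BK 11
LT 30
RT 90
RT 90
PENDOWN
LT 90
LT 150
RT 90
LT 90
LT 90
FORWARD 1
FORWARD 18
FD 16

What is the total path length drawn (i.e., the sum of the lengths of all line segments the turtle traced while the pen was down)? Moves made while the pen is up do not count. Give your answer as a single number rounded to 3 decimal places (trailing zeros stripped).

Answer: 46

Derivation:
Executing turtle program step by step:
Start: pos=(0,0), heading=0, pen down
BK 11: (0,0) -> (-11,0) [heading=0, draw]
LT 30: heading 0 -> 30
RT 90: heading 30 -> 300
RT 90: heading 300 -> 210
PD: pen down
LT 90: heading 210 -> 300
LT 150: heading 300 -> 90
RT 90: heading 90 -> 0
LT 90: heading 0 -> 90
LT 90: heading 90 -> 180
FD 1: (-11,0) -> (-12,0) [heading=180, draw]
FD 18: (-12,0) -> (-30,0) [heading=180, draw]
FD 16: (-30,0) -> (-46,0) [heading=180, draw]
Final: pos=(-46,0), heading=180, 4 segment(s) drawn

Segment lengths:
  seg 1: (0,0) -> (-11,0), length = 11
  seg 2: (-11,0) -> (-12,0), length = 1
  seg 3: (-12,0) -> (-30,0), length = 18
  seg 4: (-30,0) -> (-46,0), length = 16
Total = 46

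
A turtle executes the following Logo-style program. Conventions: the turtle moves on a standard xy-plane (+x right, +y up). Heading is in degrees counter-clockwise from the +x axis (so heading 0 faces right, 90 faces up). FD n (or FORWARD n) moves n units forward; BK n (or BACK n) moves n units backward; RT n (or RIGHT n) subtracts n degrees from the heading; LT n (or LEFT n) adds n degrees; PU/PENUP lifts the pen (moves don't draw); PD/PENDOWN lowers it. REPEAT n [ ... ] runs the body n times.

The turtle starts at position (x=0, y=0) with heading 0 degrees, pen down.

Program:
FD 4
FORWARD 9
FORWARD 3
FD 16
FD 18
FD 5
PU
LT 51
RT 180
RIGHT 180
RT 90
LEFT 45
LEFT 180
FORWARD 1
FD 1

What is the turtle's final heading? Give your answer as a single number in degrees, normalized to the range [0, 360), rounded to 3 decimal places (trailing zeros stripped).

Answer: 186

Derivation:
Executing turtle program step by step:
Start: pos=(0,0), heading=0, pen down
FD 4: (0,0) -> (4,0) [heading=0, draw]
FD 9: (4,0) -> (13,0) [heading=0, draw]
FD 3: (13,0) -> (16,0) [heading=0, draw]
FD 16: (16,0) -> (32,0) [heading=0, draw]
FD 18: (32,0) -> (50,0) [heading=0, draw]
FD 5: (50,0) -> (55,0) [heading=0, draw]
PU: pen up
LT 51: heading 0 -> 51
RT 180: heading 51 -> 231
RT 180: heading 231 -> 51
RT 90: heading 51 -> 321
LT 45: heading 321 -> 6
LT 180: heading 6 -> 186
FD 1: (55,0) -> (54.005,-0.105) [heading=186, move]
FD 1: (54.005,-0.105) -> (53.011,-0.209) [heading=186, move]
Final: pos=(53.011,-0.209), heading=186, 6 segment(s) drawn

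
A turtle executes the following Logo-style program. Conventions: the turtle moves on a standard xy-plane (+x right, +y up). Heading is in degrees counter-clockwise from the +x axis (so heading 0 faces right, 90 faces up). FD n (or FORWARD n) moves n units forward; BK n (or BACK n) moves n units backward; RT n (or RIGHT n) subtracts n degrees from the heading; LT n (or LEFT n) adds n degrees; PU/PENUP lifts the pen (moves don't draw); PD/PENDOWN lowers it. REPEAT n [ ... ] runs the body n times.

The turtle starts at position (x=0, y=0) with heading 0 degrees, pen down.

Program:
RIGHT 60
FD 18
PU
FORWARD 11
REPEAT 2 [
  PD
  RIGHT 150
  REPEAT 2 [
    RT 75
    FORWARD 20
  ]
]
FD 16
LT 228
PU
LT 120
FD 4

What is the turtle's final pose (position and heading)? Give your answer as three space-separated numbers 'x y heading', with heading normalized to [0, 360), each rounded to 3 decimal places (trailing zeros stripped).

Executing turtle program step by step:
Start: pos=(0,0), heading=0, pen down
RT 60: heading 0 -> 300
FD 18: (0,0) -> (9,-15.588) [heading=300, draw]
PU: pen up
FD 11: (9,-15.588) -> (14.5,-25.115) [heading=300, move]
REPEAT 2 [
  -- iteration 1/2 --
  PD: pen down
  RT 150: heading 300 -> 150
  REPEAT 2 [
    -- iteration 1/2 --
    RT 75: heading 150 -> 75
    FD 20: (14.5,-25.115) -> (19.676,-5.796) [heading=75, draw]
    -- iteration 2/2 --
    RT 75: heading 75 -> 0
    FD 20: (19.676,-5.796) -> (39.676,-5.796) [heading=0, draw]
  ]
  -- iteration 2/2 --
  PD: pen down
  RT 150: heading 0 -> 210
  REPEAT 2 [
    -- iteration 1/2 --
    RT 75: heading 210 -> 135
    FD 20: (39.676,-5.796) -> (25.534,8.346) [heading=135, draw]
    -- iteration 2/2 --
    RT 75: heading 135 -> 60
    FD 20: (25.534,8.346) -> (35.534,25.666) [heading=60, draw]
  ]
]
FD 16: (35.534,25.666) -> (43.534,39.523) [heading=60, draw]
LT 228: heading 60 -> 288
PU: pen up
LT 120: heading 288 -> 48
FD 4: (43.534,39.523) -> (46.211,42.495) [heading=48, move]
Final: pos=(46.211,42.495), heading=48, 6 segment(s) drawn

Answer: 46.211 42.495 48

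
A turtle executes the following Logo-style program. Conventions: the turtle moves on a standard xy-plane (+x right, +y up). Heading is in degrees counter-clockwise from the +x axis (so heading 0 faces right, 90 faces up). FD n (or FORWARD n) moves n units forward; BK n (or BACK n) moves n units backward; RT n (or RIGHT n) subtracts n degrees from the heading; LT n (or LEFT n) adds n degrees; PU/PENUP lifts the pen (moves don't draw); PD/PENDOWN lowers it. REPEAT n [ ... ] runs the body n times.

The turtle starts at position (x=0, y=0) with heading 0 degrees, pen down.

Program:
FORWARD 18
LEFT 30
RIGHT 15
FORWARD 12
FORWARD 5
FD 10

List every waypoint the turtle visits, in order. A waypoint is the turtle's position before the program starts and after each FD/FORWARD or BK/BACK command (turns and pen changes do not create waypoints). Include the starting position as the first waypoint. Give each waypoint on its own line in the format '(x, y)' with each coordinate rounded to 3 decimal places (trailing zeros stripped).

Executing turtle program step by step:
Start: pos=(0,0), heading=0, pen down
FD 18: (0,0) -> (18,0) [heading=0, draw]
LT 30: heading 0 -> 30
RT 15: heading 30 -> 15
FD 12: (18,0) -> (29.591,3.106) [heading=15, draw]
FD 5: (29.591,3.106) -> (34.421,4.4) [heading=15, draw]
FD 10: (34.421,4.4) -> (44.08,6.988) [heading=15, draw]
Final: pos=(44.08,6.988), heading=15, 4 segment(s) drawn
Waypoints (5 total):
(0, 0)
(18, 0)
(29.591, 3.106)
(34.421, 4.4)
(44.08, 6.988)

Answer: (0, 0)
(18, 0)
(29.591, 3.106)
(34.421, 4.4)
(44.08, 6.988)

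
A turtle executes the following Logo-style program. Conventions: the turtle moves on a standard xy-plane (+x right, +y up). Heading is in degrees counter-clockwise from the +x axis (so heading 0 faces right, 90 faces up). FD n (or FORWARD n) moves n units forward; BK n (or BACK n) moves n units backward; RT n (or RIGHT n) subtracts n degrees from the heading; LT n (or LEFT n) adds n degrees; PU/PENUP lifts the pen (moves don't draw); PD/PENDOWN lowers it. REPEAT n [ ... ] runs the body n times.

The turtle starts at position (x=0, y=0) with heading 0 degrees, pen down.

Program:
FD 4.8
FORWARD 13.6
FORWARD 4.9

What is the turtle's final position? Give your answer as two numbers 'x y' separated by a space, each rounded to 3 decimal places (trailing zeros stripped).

Executing turtle program step by step:
Start: pos=(0,0), heading=0, pen down
FD 4.8: (0,0) -> (4.8,0) [heading=0, draw]
FD 13.6: (4.8,0) -> (18.4,0) [heading=0, draw]
FD 4.9: (18.4,0) -> (23.3,0) [heading=0, draw]
Final: pos=(23.3,0), heading=0, 3 segment(s) drawn

Answer: 23.3 0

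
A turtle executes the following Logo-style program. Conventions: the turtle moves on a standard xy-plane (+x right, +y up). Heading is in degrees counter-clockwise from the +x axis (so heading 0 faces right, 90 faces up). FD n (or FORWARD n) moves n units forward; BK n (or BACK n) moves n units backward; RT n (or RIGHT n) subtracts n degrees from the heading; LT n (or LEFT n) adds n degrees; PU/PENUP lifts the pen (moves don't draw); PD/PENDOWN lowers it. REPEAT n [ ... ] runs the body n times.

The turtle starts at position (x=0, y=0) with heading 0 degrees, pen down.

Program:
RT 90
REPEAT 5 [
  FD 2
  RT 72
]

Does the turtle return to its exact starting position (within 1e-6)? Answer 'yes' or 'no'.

Executing turtle program step by step:
Start: pos=(0,0), heading=0, pen down
RT 90: heading 0 -> 270
REPEAT 5 [
  -- iteration 1/5 --
  FD 2: (0,0) -> (0,-2) [heading=270, draw]
  RT 72: heading 270 -> 198
  -- iteration 2/5 --
  FD 2: (0,-2) -> (-1.902,-2.618) [heading=198, draw]
  RT 72: heading 198 -> 126
  -- iteration 3/5 --
  FD 2: (-1.902,-2.618) -> (-3.078,-1) [heading=126, draw]
  RT 72: heading 126 -> 54
  -- iteration 4/5 --
  FD 2: (-3.078,-1) -> (-1.902,0.618) [heading=54, draw]
  RT 72: heading 54 -> 342
  -- iteration 5/5 --
  FD 2: (-1.902,0.618) -> (0,0) [heading=342, draw]
  RT 72: heading 342 -> 270
]
Final: pos=(0,0), heading=270, 5 segment(s) drawn

Start position: (0, 0)
Final position: (0, 0)
Distance = 0; < 1e-6 -> CLOSED

Answer: yes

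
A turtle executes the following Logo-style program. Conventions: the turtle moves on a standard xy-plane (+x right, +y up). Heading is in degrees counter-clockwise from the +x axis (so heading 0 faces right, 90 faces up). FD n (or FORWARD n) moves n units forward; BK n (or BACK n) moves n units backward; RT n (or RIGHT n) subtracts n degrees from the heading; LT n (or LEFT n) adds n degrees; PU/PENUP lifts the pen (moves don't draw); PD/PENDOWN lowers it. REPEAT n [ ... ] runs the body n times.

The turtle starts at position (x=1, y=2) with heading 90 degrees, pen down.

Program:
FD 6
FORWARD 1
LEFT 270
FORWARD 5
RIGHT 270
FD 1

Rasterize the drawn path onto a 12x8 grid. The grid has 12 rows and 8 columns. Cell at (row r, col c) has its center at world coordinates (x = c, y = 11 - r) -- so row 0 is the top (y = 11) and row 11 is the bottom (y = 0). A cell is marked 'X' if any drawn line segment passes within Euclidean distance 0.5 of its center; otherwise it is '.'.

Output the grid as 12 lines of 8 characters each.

Segment 0: (1,2) -> (1,8)
Segment 1: (1,8) -> (1,9)
Segment 2: (1,9) -> (6,9)
Segment 3: (6,9) -> (6,10)

Answer: ........
......X.
.XXXXXX.
.X......
.X......
.X......
.X......
.X......
.X......
.X......
........
........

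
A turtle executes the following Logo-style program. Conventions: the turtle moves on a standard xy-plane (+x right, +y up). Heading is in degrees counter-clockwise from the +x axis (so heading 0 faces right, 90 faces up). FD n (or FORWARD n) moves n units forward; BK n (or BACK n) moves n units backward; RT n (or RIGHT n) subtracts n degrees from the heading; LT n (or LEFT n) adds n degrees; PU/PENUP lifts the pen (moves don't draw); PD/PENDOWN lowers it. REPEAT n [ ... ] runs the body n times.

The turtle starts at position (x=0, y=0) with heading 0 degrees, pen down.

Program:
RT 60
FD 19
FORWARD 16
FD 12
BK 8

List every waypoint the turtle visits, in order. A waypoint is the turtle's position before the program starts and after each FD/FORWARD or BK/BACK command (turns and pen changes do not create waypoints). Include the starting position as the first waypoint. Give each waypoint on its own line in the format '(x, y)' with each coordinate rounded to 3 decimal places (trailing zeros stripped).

Answer: (0, 0)
(9.5, -16.454)
(17.5, -30.311)
(23.5, -40.703)
(19.5, -33.775)

Derivation:
Executing turtle program step by step:
Start: pos=(0,0), heading=0, pen down
RT 60: heading 0 -> 300
FD 19: (0,0) -> (9.5,-16.454) [heading=300, draw]
FD 16: (9.5,-16.454) -> (17.5,-30.311) [heading=300, draw]
FD 12: (17.5,-30.311) -> (23.5,-40.703) [heading=300, draw]
BK 8: (23.5,-40.703) -> (19.5,-33.775) [heading=300, draw]
Final: pos=(19.5,-33.775), heading=300, 4 segment(s) drawn
Waypoints (5 total):
(0, 0)
(9.5, -16.454)
(17.5, -30.311)
(23.5, -40.703)
(19.5, -33.775)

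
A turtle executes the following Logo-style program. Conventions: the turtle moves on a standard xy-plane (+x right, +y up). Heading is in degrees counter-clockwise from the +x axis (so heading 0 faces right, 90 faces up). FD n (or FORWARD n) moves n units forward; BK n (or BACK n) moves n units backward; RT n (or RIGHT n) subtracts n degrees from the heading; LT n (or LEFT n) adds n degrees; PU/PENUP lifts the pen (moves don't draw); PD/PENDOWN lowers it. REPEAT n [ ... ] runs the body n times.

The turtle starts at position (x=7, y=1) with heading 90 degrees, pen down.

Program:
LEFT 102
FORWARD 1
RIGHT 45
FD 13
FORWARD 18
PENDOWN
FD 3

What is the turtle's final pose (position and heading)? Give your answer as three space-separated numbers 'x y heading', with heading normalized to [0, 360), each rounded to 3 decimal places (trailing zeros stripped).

Answer: -22.493 19.31 147

Derivation:
Executing turtle program step by step:
Start: pos=(7,1), heading=90, pen down
LT 102: heading 90 -> 192
FD 1: (7,1) -> (6.022,0.792) [heading=192, draw]
RT 45: heading 192 -> 147
FD 13: (6.022,0.792) -> (-4.881,7.872) [heading=147, draw]
FD 18: (-4.881,7.872) -> (-19.977,17.676) [heading=147, draw]
PD: pen down
FD 3: (-19.977,17.676) -> (-22.493,19.31) [heading=147, draw]
Final: pos=(-22.493,19.31), heading=147, 4 segment(s) drawn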